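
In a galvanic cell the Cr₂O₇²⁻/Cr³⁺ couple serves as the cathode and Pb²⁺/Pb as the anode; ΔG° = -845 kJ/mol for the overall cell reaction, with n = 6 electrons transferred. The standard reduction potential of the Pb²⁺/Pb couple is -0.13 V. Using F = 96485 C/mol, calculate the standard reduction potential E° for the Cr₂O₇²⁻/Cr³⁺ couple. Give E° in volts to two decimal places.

+1.33 V

E°cell = −ΔG°/(nF) = −(-845×10³)/((6)(96485)) = +1.460 V.
Since Cr₂O₇²⁻/Cr³⁺ is the cathode and Pb²⁺/Pb the anode, E°cell = E°(Cr₂O₇²⁻/Cr³⁺) − E°(Pb²⁺/Pb).
So E°(Cr₂O₇²⁻/Cr³⁺) = E°cell + E°(Pb²⁺/Pb) = +1.460 + (-0.13) = +1.33 V.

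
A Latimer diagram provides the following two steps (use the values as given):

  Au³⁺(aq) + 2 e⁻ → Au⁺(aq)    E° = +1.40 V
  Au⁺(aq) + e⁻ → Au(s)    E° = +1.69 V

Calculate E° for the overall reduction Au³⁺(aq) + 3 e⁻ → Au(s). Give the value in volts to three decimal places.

Standard free energies of sequential steps add: ΔG°₃ = ΔG°₁ + ΔG°₂, so n₃E°₃ = n₁E°₁ + n₂E°₂.
E°₃ = (2×+1.40 + 1×+1.69) / 3 = (+4.490) / 3 = +1.497 V.

+1.497 V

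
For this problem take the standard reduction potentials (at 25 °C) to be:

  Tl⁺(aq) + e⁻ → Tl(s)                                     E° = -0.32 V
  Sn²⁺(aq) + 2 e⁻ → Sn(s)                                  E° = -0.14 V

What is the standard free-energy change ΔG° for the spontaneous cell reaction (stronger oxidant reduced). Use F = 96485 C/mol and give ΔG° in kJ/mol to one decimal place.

-34.7 kJ/mol

Sn²⁺/Sn (E° = -0.14 V) is the cathode; Tl⁺/Tl (E° = -0.32 V) is the anode, so E°cell = +0.18 V.
Balancing electrons gives n = 2 (lcm of 2 and 1).
ΔG° = −nFE° = −(2)(96485)(+0.18) = -34,735 J = -34.7 kJ/mol.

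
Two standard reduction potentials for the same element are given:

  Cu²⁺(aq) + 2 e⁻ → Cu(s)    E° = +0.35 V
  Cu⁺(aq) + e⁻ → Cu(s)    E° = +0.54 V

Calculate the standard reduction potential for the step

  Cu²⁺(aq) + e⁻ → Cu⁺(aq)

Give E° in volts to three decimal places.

+0.160 V

Sequential free energies add, so n₃E°₃ = n₁E°₁ + n₂E°₂.
With n₃ = 2, and the known step contributing 1×(+0.54) V, the unknown satisfies 1·E° = 2×(+0.35) − 1×(+0.54) = +0.160.
E° = +0.160 / 1 = +0.160 V.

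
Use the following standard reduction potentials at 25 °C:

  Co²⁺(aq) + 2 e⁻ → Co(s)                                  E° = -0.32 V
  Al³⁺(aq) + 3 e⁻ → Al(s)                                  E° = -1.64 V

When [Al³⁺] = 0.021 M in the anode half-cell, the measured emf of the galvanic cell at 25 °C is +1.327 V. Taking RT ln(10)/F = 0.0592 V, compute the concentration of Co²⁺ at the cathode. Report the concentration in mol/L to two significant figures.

0.13 M

Co²⁺/Co is the cathode, Al³⁺/Al the anode: E°cell = +1.32 V, n = 6.
Overall reaction: 3 Co²⁺(aq) + 2 Al(s) → 3 Co(s) + 2 Al³⁺(aq); Q = [Al³⁺]^2/[Co²⁺]^3.
From E = E° − (0.0592/n) log Q: log Q = (E° − E)·n/0.0592 = (+1.32 − (+1.327))·6/0.0592 = -0.7095.
So 3·log[Co²⁺] = 2·log(0.021) − log Q = -3.3556 − (-0.7095) = -2.6461; log[Co²⁺] = -2.6461 / 3 = -0.8820; [Co²⁺] = 10^(-0.8820) ≈ 0.13 M.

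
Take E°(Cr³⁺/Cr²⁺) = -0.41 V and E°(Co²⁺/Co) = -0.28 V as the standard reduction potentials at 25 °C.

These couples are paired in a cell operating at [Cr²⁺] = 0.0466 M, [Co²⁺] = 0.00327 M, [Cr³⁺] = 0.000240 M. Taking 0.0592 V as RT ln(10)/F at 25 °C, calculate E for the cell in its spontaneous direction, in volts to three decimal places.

+0.192 V

Co²⁺/Co is the cathode (higher E°), Cr³⁺/Cr²⁺ the anode: E°cell = -0.28 − (-0.41) = +0.13 V, n = 2.
Overall: Co²⁺(aq) + 2 Cr²⁺(aq) → Co(s) + 2 Cr³⁺(aq)
Q = [Cr³⁺]^2 / ([Co²⁺]·[Cr²⁺]^2); log Q = -2.091.
E = E° − (0.0592/n) log Q = +0.13 − (0.0592/2)(-2.091) = +0.192 V.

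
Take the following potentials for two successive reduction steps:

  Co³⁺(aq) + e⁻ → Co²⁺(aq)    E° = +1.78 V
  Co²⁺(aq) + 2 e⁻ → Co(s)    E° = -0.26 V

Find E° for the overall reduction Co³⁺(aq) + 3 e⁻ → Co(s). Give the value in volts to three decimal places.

Adding the free-energy changes (−nFE°) of the two steps gives −n₃FE°₃ = −n₁FE°₁ − n₂FE°₂.
E°₃ = (1×+1.78 + 2×-0.26) / 3 = (+1.260) / 3 = +0.420 V.

+0.420 V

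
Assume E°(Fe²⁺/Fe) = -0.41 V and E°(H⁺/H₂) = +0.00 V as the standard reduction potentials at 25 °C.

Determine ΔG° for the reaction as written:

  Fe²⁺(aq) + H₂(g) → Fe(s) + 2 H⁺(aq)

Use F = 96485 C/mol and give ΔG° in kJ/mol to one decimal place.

As written, Fe²⁺/Fe is reduced (cathode) and H⁺/H₂ is oxidised (anode), so E°cell = (-0.41) − (+0.00) = -0.41 V.
Balancing electrons gives n = 2.
ΔG° = −nFE° = −(2)(96485)(-0.41) = 79,118 J = +79.1 kJ/mol.

+79.1 kJ/mol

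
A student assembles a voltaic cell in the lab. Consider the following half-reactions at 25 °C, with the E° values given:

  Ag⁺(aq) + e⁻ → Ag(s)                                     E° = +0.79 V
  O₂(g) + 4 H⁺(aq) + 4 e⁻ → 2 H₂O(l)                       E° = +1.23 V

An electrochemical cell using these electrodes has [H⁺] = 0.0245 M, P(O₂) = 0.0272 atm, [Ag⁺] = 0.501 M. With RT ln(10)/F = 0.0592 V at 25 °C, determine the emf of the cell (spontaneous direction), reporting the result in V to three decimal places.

O₂/H₂O is the cathode (higher E°), Ag⁺/Ag the anode: E°cell = +1.23 − (+0.79) = +0.44 V, n = 4.
Overall: O₂(g) + 4 H⁺(aq) + 4 Ag(s) → 2 H₂O(l) + 4 Ag⁺(aq)
Q = [Ag⁺]^4 / (P(O₂)·[H⁺]^4); log Q = 6.808.
E = E° − (0.0592/n) log Q = +0.44 − (0.0592/4)(6.808) = +0.339 V.

+0.339 V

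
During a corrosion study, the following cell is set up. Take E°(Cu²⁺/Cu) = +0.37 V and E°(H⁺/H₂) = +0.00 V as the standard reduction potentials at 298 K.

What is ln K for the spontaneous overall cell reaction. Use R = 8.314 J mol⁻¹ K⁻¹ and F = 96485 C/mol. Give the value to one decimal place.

28.8

Cathode: Cu²⁺/Cu; anode: H⁺/H₂. E°cell = (+0.37) − (+0.00) = +0.37 V, with n = 2.
ΔG° = −nFE° = −RT ln K, so ln K = nFE°/(RT) = (2)(96485)(+0.37) / ((8.314)(298)) = 28.818.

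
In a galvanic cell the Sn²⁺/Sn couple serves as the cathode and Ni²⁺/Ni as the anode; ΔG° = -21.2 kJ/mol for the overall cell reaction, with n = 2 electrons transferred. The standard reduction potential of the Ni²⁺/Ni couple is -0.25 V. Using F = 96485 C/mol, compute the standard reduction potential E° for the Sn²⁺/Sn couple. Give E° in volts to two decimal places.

-0.14 V

E°cell = −ΔG°/(nF) = −(-21.2×10³)/((2)(96485)) = +0.110 V.
Since Sn²⁺/Sn is the cathode and Ni²⁺/Ni the anode, E°cell = E°(Sn²⁺/Sn) − E°(Ni²⁺/Ni).
So E°(Sn²⁺/Sn) = E°cell + E°(Ni²⁺/Ni) = +0.110 + (-0.25) = -0.14 V.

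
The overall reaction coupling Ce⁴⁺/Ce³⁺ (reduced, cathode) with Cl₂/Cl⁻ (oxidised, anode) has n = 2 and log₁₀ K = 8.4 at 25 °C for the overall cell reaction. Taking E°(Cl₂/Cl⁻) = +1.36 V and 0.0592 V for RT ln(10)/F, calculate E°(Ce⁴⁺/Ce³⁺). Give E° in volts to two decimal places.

E°cell = (0.0592/n)·log K = (0.0592/2)(8.4) = +0.249 V.
Since Ce⁴⁺/Ce³⁺ is the cathode and Cl₂/Cl⁻ the anode, E°cell = E°(Ce⁴⁺/Ce³⁺) − E°(Cl₂/Cl⁻).
So E°(Ce⁴⁺/Ce³⁺) = E°cell + E°(Cl₂/Cl⁻) = +0.249 + (+1.36) = +1.61 V.

+1.61 V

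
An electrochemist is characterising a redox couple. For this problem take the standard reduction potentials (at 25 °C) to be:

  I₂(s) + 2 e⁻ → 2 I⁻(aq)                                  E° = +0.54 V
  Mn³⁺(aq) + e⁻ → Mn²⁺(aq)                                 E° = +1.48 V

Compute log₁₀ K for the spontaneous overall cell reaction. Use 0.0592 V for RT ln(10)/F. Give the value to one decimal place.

31.8

Cathode: Mn³⁺/Mn²⁺; anode: I₂/I⁻. E°cell = +0.94 V, n = 2.
log K = nE°cell / 0.0592 = (2)(+0.94) / 0.0592 = 31.8.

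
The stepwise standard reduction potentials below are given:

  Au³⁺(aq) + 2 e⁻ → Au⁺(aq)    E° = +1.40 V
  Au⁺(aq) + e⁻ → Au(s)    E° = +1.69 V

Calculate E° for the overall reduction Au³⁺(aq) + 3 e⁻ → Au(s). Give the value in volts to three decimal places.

Standard free energies of sequential steps add: ΔG°₃ = ΔG°₁ + ΔG°₂, so n₃E°₃ = n₁E°₁ + n₂E°₂.
E°₃ = (2×+1.40 + 1×+1.69) / 3 = (+4.490) / 3 = +1.497 V.

+1.497 V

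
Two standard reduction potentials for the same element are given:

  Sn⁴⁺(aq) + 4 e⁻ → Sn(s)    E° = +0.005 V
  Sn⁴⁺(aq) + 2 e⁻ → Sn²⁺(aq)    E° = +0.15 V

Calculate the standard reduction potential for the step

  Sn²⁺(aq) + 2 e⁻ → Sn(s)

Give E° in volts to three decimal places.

-0.140 V

Sequential free energies add, so n₃E°₃ = n₁E°₁ + n₂E°₂.
With n₃ = 4, and the known step contributing 2×(+0.15) V, the unknown satisfies 2·E° = 4×(+0.005) − 2×(+0.15) = -0.280.
E° = -0.280 / 2 = -0.140 V.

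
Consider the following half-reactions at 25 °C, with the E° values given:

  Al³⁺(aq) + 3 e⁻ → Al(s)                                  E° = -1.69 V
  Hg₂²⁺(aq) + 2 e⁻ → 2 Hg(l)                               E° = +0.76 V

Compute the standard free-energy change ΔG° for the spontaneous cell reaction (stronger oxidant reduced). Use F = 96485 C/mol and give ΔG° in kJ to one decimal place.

Hg₂²⁺/Hg (E° = +0.76 V) is the cathode; Al³⁺/Al (E° = -1.69 V) is the anode, so E°cell = +2.45 V.
Balancing electrons gives n = 6 (lcm of 2 and 3).
ΔG° = −nFE° = −(6)(96485)(+2.45) = -1,418,330 J = -1418.3 kJ.

-1418.3 kJ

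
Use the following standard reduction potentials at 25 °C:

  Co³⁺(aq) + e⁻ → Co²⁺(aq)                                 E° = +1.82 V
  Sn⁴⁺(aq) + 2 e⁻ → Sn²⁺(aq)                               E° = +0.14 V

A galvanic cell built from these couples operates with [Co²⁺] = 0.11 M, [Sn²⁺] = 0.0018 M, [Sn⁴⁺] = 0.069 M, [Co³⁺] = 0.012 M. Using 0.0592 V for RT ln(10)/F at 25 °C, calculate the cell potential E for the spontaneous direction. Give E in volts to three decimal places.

Co³⁺/Co²⁺ is the cathode (higher E°), Sn⁴⁺/Sn²⁺ the anode: E°cell = +1.82 − (+0.14) = +1.68 V, n = 2.
Overall: 2 Co³⁺(aq) + Sn²⁺(aq) → 2 Co²⁺(aq) + Sn⁴⁺(aq)
Q = [Co²⁺]^2·[Sn⁴⁺] / ([Co³⁺]^2·[Sn²⁺]); log Q = 3.508.
E = E° − (0.0592/n) log Q = +1.68 − (0.0592/2)(3.508) = +1.576 V.

+1.576 V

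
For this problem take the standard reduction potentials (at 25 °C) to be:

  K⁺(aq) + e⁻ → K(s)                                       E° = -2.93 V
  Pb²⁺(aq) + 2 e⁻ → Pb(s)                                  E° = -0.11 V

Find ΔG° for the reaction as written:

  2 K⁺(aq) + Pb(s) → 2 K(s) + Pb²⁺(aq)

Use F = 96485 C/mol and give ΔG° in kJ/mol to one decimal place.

As written, K⁺/K is reduced (cathode) and Pb²⁺/Pb is oxidised (anode), so E°cell = (-2.93) − (-0.11) = -2.82 V.
Balancing electrons gives n = 2.
ΔG° = −nFE° = −(2)(96485)(-2.82) = 544,175 J = +544.2 kJ/mol.

+544.2 kJ/mol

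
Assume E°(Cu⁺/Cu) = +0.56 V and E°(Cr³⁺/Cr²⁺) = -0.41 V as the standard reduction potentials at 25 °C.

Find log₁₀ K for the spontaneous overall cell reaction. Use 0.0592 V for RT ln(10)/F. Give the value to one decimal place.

16.4

Cathode: Cu⁺/Cu; anode: Cr³⁺/Cr²⁺. E°cell = +0.97 V, n = 1.
log K = nE°cell / 0.0592 = (1)(+0.97) / 0.0592 = 16.4.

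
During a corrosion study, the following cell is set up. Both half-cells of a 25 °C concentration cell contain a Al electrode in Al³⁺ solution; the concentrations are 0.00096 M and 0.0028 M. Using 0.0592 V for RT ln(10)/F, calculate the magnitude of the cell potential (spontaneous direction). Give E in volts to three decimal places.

For a concentration cell E°cell = 0. The 0.0028 M side is the cathode (reduction is favoured where [Al³⁺] is higher).
With n = 3, E = −(0.0592/3) log([Al³⁺]ₐₙ/[Al³⁺]꜀ₐₜ) = −(0.0592/3) log(0.00096/0.0028) = −(0.0592/3)(-0.465) = +0.009 V.

+0.009 V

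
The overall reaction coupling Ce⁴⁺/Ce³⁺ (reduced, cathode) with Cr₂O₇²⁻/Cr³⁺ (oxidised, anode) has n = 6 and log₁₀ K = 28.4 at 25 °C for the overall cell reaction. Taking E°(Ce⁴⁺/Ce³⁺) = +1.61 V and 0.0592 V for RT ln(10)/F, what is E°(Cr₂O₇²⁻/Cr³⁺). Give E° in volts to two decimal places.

+1.33 V

E°cell = (0.0592/n)·log K = (0.0592/6)(28.4) = +0.280 V.
Since Ce⁴⁺/Ce³⁺ is the cathode and Cr₂O₇²⁻/Cr³⁺ the anode, E°cell = E°(Ce⁴⁺/Ce³⁺) − E°(Cr₂O₇²⁻/Cr³⁺).
So E°(Cr₂O₇²⁻/Cr³⁺) = E°(Ce⁴⁺/Ce³⁺) − E°cell = (+1.61) − (+0.280) = +1.33 V.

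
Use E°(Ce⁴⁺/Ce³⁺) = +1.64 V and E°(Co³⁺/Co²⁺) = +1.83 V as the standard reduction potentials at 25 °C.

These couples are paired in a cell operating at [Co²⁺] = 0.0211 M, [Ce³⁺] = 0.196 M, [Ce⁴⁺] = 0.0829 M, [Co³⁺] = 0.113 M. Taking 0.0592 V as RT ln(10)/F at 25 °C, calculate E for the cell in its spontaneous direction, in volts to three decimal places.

+0.255 V

Co³⁺/Co²⁺ is the cathode (higher E°), Ce⁴⁺/Ce³⁺ the anode: E°cell = +1.83 − (+1.64) = +0.19 V, n = 1.
Overall: Co³⁺(aq) + Ce³⁺(aq) → Co²⁺(aq) + Ce⁴⁺(aq)
Q = [Co²⁺]·[Ce⁴⁺] / ([Co³⁺]·[Ce³⁺]); log Q = -1.102.
E = E° − (0.0592/n) log Q = +0.19 − (0.0592/1)(-1.102) = +0.255 V.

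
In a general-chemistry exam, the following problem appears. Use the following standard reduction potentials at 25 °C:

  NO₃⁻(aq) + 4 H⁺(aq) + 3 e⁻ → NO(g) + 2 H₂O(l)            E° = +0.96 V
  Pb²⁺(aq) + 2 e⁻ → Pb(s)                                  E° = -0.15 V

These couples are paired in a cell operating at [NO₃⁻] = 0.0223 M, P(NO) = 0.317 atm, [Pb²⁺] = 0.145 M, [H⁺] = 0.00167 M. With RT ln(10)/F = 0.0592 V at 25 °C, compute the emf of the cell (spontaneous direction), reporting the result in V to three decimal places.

NO₃⁻/NO is the cathode (higher E°), Pb²⁺/Pb the anode: E°cell = +0.96 − (-0.15) = +1.11 V, n = 6.
Overall: 2 NO₃⁻(aq) + 8 H⁺(aq) + 3 Pb(s) → 2 NO(g) + 4 H₂O(l) + 3 Pb²⁺(aq)
Q = P(NO)^2·[Pb²⁺]^3 / ([NO₃⁻]^2·[H⁺]^8); log Q = 22.008.
E = E° − (0.0592/n) log Q = +1.11 − (0.0592/6)(22.008) = +0.893 V.

+0.893 V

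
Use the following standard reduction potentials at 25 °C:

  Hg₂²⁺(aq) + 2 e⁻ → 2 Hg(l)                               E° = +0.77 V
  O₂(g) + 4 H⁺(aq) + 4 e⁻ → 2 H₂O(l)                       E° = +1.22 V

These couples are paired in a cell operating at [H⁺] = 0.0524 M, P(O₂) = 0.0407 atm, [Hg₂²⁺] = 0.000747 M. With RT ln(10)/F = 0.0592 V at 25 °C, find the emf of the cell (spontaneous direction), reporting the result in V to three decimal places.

O₂/H₂O is the cathode (higher E°), Hg₂²⁺/Hg the anode: E°cell = +1.22 − (+0.77) = +0.45 V, n = 4.
Overall: O₂(g) + 4 H⁺(aq) + 4 Hg(l) → 2 H₂O(l) + 2 Hg₂²⁺(aq)
Q = [Hg₂²⁺]^2 / (P(O₂)·[H⁺]^4); log Q = 0.260.
E = E° − (0.0592/n) log Q = +0.45 − (0.0592/4)(0.260) = +0.446 V.

+0.446 V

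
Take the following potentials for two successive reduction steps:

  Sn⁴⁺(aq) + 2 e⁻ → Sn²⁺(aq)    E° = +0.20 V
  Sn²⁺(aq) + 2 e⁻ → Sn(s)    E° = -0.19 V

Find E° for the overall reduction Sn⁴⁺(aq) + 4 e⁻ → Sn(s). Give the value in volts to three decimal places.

+0.005 V

Adding the free-energy changes (−nFE°) of the two steps gives −n₃FE°₃ = −n₁FE°₁ − n₂FE°₂.
E°₃ = (2×+0.20 + 2×-0.19) / 4 = (+0.020) / 4 = +0.005 V.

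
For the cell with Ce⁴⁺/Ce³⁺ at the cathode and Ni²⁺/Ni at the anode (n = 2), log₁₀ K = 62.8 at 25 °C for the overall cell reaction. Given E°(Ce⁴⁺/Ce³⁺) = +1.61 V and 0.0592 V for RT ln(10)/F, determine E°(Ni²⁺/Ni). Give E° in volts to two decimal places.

-0.25 V

E°cell = (0.0592/n)·log K = (0.0592/2)(62.8) = +1.859 V.
Since Ce⁴⁺/Ce³⁺ is the cathode and Ni²⁺/Ni the anode, E°cell = E°(Ce⁴⁺/Ce³⁺) − E°(Ni²⁺/Ni).
So E°(Ni²⁺/Ni) = E°(Ce⁴⁺/Ce³⁺) − E°cell = (+1.61) − (+1.859) = -0.25 V.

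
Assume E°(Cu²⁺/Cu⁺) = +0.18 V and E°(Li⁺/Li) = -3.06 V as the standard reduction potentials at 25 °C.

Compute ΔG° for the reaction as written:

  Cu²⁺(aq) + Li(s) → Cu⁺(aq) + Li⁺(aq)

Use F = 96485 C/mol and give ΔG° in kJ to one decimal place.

As written, Cu²⁺/Cu⁺ is reduced (cathode) and Li⁺/Li is oxidised (anode), so E°cell = (+0.18) − (-3.06) = +3.24 V.
Balancing electrons gives n = 1.
ΔG° = −nFE° = −(1)(96485)(+3.24) = -312,611 J = -312.6 kJ.

-312.6 kJ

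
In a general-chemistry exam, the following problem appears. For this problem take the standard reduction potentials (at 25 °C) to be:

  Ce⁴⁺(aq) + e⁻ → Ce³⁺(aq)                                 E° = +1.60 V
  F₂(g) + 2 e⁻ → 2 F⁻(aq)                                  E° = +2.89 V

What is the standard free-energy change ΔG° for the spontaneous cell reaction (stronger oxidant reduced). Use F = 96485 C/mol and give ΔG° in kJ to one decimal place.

-248.9 kJ

F₂/F⁻ (E° = +2.89 V) is the cathode; Ce⁴⁺/Ce³⁺ (E° = +1.60 V) is the anode, so E°cell = +1.29 V.
Balancing electrons gives n = 2 (lcm of 2 and 1).
ΔG° = −nFE° = −(2)(96485)(+1.29) = -248,931 J = -248.9 kJ.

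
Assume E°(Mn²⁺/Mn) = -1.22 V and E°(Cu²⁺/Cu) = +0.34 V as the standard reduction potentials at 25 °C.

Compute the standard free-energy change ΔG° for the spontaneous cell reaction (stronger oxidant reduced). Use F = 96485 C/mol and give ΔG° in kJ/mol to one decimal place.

Cu²⁺/Cu (E° = +0.34 V) is the cathode; Mn²⁺/Mn (E° = -1.22 V) is the anode, so E°cell = +1.56 V.
Balancing electrons gives n = 2 (lcm of 2 and 2).
ΔG° = −nFE° = −(2)(96485)(+1.56) = -301,033 J = -301.0 kJ/mol.

-301.0 kJ/mol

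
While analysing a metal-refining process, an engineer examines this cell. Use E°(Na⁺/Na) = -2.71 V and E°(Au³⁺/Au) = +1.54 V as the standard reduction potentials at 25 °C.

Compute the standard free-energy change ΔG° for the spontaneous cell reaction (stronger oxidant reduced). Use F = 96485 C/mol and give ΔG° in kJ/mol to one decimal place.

Au³⁺/Au (E° = +1.54 V) is the cathode; Na⁺/Na (E° = -2.71 V) is the anode, so E°cell = +4.25 V.
Balancing electrons gives n = 3 (lcm of 3 and 1).
ΔG° = −nFE° = −(3)(96485)(+4.25) = -1,230,184 J = -1230.2 kJ/mol.

-1230.2 kJ/mol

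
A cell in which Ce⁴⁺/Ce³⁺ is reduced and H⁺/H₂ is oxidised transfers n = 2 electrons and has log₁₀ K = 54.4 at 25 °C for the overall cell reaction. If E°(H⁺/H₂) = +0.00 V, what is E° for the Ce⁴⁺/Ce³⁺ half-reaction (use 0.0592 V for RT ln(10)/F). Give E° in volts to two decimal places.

E°cell = (0.0592/n)·log K = (0.0592/2)(54.4) = +1.610 V.
Since Ce⁴⁺/Ce³⁺ is the cathode and H⁺/H₂ the anode, E°cell = E°(Ce⁴⁺/Ce³⁺) − E°(H⁺/H₂).
So E°(Ce⁴⁺/Ce³⁺) = E°cell + E°(H⁺/H₂) = +1.610 + (+0.00) = +1.61 V.

+1.61 V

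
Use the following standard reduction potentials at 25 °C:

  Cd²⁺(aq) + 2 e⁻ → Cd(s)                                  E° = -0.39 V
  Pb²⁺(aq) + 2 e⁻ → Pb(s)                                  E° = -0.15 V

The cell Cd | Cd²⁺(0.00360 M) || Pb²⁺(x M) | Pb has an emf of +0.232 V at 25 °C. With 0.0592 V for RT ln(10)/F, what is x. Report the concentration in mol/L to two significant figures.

0.0019 M

Pb²⁺/Pb is the cathode, Cd²⁺/Cd the anode: E°cell = +0.24 V, n = 2.
Overall reaction: Pb²⁺(aq) + Cd(s) → Pb(s) + Cd²⁺(aq); Q = [Cd²⁺]^1/[Pb²⁺]^1.
From E = E° − (0.0592/n) log Q: log Q = (E° − E)·n/0.0592 = (+0.24 − (+0.232))·2/0.0592 = 0.2703.
So 1·log[Pb²⁺] = 1·log(0.0036) − log Q = -2.4437 − (0.2703) = -2.7140; [Pb²⁺] = 10^(-2.7140) ≈ 0.0019 M.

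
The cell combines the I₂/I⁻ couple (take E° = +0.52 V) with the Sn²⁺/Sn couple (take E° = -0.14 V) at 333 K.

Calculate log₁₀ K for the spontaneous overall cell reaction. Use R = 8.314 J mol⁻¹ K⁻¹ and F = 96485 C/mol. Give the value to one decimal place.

Cathode: I₂/I⁻; anode: Sn²⁺/Sn. E°cell = (+0.52) − (-0.14) = +0.66 V, with n = 2.
ΔG° = −nFE° = −RT ln K, so ln K = nFE°/(RT) = (2)(96485)(+0.66) / ((8.314)(333)) = 46.002.
log₁₀ K = 46.002 / ln 10 = 20.0.

20.0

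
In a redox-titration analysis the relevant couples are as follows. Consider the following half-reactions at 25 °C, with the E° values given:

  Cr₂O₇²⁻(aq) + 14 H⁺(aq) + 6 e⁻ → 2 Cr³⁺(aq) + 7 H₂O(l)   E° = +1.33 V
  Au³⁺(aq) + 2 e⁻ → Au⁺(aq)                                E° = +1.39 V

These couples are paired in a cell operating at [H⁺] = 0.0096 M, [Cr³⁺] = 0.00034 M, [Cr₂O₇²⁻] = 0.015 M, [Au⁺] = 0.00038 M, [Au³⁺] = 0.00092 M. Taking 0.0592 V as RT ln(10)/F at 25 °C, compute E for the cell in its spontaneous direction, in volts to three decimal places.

+0.300 V

Au³⁺/Au⁺ is the cathode (higher E°), Cr₂O₇²⁻/Cr³⁺ the anode: E°cell = +1.39 − (+1.33) = +0.06 V, n = 6.
Overall: 3 Au³⁺(aq) + 2 Cr³⁺(aq) + 7 H₂O(l) → 3 Au⁺(aq) + Cr₂O₇²⁻(aq) + 14 H⁺(aq)
Q = [Au⁺]^3·[Cr₂O₇²⁻]·[H⁺]^14 / ([Au³⁺]^3·[Cr³⁺]^2); log Q = -24.287.
E = E° − (0.0592/n) log Q = +0.06 − (0.0592/6)(-24.287) = +0.300 V.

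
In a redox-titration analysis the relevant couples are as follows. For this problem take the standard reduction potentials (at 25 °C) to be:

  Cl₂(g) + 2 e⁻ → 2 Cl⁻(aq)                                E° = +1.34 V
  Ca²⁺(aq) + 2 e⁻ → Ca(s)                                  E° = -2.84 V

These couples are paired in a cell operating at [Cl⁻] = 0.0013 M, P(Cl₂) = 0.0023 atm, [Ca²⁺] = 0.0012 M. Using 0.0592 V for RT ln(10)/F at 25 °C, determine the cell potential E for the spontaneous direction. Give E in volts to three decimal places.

+4.359 V

Cl₂/Cl⁻ is the cathode (higher E°), Ca²⁺/Ca the anode: E°cell = +1.34 − (-2.84) = +4.18 V, n = 2.
Overall: Cl₂(g) + Ca(s) → 2 Cl⁻(aq) + Ca²⁺(aq)
Q = [Cl⁻]^2·[Ca²⁺] / (P(Cl₂)); log Q = -6.055.
E = E° − (0.0592/n) log Q = +4.18 − (0.0592/2)(-6.055) = +4.359 V.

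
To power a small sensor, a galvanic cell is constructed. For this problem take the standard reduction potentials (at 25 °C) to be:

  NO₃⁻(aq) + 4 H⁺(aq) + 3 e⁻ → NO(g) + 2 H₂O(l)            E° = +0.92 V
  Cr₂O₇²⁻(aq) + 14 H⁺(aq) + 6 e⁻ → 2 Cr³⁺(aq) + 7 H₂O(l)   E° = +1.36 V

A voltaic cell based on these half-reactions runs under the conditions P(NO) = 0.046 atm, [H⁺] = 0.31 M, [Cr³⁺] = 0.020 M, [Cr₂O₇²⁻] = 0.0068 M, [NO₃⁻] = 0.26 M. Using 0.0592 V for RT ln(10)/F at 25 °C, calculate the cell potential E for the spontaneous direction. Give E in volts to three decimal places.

+0.407 V

Cr₂O₇²⁻/Cr³⁺ is the cathode (higher E°), NO₃⁻/NO the anode: E°cell = +1.36 − (+0.92) = +0.44 V, n = 6.
Overall: Cr₂O₇²⁻(aq) + 6 H⁺(aq) + 2 NO(g) → 2 Cr³⁺(aq) + 3 H₂O(l) + 2 NO₃⁻(aq)
Q = [Cr³⁺]^2·[NO₃⁻]^2 / ([Cr₂O₇²⁻]·[H⁺]^6·P(NO)^2); log Q = 3.326.
E = E° − (0.0592/n) log Q = +0.44 − (0.0592/6)(3.326) = +0.407 V.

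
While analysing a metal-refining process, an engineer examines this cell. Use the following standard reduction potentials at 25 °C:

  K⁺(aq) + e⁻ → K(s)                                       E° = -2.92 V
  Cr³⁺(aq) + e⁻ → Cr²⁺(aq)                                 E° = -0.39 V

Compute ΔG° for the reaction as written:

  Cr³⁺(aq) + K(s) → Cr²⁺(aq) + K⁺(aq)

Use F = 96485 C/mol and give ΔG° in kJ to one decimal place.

-244.1 kJ

As written, Cr³⁺/Cr²⁺ is reduced (cathode) and K⁺/K is oxidised (anode), so E°cell = (-0.39) − (-2.92) = +2.53 V.
Balancing electrons gives n = 1.
ΔG° = −nFE° = −(1)(96485)(+2.53) = -244,107 J = -244.1 kJ.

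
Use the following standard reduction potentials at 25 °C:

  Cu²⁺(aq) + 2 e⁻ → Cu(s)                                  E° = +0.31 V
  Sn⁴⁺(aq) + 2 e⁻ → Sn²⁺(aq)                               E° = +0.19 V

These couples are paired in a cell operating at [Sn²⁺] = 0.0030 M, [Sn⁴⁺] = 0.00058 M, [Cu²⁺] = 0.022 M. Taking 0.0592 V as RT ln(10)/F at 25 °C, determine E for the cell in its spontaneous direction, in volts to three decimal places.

+0.092 V

Cu²⁺/Cu is the cathode (higher E°), Sn⁴⁺/Sn²⁺ the anode: E°cell = +0.31 − (+0.19) = +0.12 V, n = 2.
Overall: Cu²⁺(aq) + Sn²⁺(aq) → Cu(s) + Sn⁴⁺(aq)
Q = [Sn⁴⁺] / ([Cu²⁺]·[Sn²⁺]); log Q = 0.944.
E = E° − (0.0592/n) log Q = +0.12 − (0.0592/2)(0.944) = +0.092 V.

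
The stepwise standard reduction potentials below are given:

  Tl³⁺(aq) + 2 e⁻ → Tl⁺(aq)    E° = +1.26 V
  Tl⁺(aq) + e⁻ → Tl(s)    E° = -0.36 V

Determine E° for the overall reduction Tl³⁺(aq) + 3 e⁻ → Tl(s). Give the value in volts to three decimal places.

Since ΔG° = −nFE° is additive over sequential reductions, n₃E°₃ = n₁E°₁ + n₂E°₂.
E°₃ = (2×+1.26 + 1×-0.36) / 3 = (+2.160) / 3 = +0.720 V.
E° values themselves are not directly additive — weighting by electron count is essential.

+0.720 V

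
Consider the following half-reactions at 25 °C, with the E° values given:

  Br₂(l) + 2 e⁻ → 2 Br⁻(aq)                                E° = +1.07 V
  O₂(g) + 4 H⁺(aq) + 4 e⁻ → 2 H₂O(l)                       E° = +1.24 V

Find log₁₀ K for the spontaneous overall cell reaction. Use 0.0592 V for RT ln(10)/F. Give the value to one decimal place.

Cathode: O₂/H₂O; anode: Br₂/Br⁻. E°cell = +0.17 V, n = 4.
log K = nE°cell / 0.0592 = (4)(+0.17) / 0.0592 = 11.5.

11.5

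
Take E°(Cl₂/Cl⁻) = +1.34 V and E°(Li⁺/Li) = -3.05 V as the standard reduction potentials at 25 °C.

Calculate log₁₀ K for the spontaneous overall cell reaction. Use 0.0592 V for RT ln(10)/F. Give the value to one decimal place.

Cathode: Cl₂/Cl⁻; anode: Li⁺/Li. E°cell = +4.39 V, n = 2.
log K = nE°cell / 0.0592 = (2)(+4.39) / 0.0592 = 148.3.

148.3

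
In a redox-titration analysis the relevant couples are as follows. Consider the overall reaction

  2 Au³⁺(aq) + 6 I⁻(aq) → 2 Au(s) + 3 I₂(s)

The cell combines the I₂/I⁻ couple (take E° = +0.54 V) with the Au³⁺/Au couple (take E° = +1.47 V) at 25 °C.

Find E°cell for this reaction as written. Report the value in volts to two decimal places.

The Au³⁺/Au couple has the higher reduction potential, so it is the cathode; I₂/I⁻ is oxidised at the anode.
E°cell = E°(cathode) − E°(anode) = (+1.47) − (+0.54) = +0.93 V.
Since E°cell > 0, the reaction is spontaneous under standard conditions.

+0.93 V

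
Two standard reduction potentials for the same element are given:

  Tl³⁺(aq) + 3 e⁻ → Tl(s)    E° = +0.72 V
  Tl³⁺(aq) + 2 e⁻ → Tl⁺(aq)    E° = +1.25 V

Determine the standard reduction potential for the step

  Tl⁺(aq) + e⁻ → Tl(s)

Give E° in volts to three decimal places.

-0.340 V

Sequential free energies add, so n₃E°₃ = n₁E°₁ + n₂E°₂.
With n₃ = 3, and the known step contributing 2×(+1.25) V, the unknown satisfies 1·E° = 3×(+0.72) − 2×(+1.25) = -0.340.
E° = -0.340 / 1 = -0.340 V.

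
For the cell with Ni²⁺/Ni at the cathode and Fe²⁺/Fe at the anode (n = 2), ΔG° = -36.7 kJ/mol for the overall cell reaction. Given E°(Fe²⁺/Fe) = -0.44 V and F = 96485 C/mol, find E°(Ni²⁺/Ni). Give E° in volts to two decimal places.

E°cell = −ΔG°/(nF) = −(-36.7×10³)/((2)(96485)) = +0.190 V.
Since Ni²⁺/Ni is the cathode and Fe²⁺/Fe the anode, E°cell = E°(Ni²⁺/Ni) − E°(Fe²⁺/Fe).
So E°(Ni²⁺/Ni) = E°cell + E°(Fe²⁺/Fe) = +0.190 + (-0.44) = -0.25 V.

-0.25 V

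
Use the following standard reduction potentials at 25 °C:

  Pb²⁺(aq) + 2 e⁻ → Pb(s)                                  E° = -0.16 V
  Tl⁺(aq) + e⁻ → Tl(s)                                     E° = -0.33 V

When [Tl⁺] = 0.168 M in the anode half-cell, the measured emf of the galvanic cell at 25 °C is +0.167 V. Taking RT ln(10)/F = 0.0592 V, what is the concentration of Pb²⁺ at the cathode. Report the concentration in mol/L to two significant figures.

Pb²⁺/Pb is the cathode, Tl⁺/Tl the anode: E°cell = +0.17 V, n = 2.
Overall reaction: Pb²⁺(aq) + 2 Tl(s) → Pb(s) + 2 Tl⁺(aq); Q = [Tl⁺]^2/[Pb²⁺]^1.
From E = E° − (0.0592/n) log Q: log Q = (E° − E)·n/0.0592 = (+0.17 − (+0.167))·2/0.0592 = 0.1014.
So 1·log[Pb²⁺] = 2·log(0.168) − log Q = -1.5494 − (0.1014) = -1.6508; [Pb²⁺] = 10^(-1.6508) ≈ 0.022 M.

0.022 M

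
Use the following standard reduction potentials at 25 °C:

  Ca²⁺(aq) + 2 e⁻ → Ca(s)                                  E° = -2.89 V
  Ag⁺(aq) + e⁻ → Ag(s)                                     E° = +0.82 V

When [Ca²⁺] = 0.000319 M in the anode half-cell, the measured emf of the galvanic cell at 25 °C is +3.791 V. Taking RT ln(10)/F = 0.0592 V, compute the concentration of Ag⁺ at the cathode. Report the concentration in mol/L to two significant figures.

Ag⁺/Ag is the cathode, Ca²⁺/Ca the anode: E°cell = +3.71 V, n = 2.
Overall reaction: 2 Ag⁺(aq) + Ca(s) → 2 Ag(s) + Ca²⁺(aq); Q = [Ca²⁺]^1/[Ag⁺]^2.
From E = E° − (0.0592/n) log Q: log Q = (E° − E)·n/0.0592 = (+3.71 − (+3.791))·2/0.0592 = -2.7365.
So 2·log[Ag⁺] = 1·log(0.000319) − log Q = -3.4962 − (-2.7365) = -0.7597; log[Ag⁺] = -0.7597 / 2 = -0.3799; [Ag⁺] = 10^(-0.3799) ≈ 0.42 M.

0.42 M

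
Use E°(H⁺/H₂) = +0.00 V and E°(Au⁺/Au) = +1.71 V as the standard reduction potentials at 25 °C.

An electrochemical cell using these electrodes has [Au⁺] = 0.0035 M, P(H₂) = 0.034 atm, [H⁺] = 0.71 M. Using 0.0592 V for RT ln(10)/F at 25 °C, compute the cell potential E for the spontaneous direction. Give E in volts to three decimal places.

Au⁺/Au is the cathode (higher E°), H⁺/H₂ the anode: E°cell = +1.71 − (+0.00) = +1.71 V, n = 2.
Overall: 2 Au⁺(aq) + H₂(g) → 2 Au(s) + 2 H⁺(aq)
Q = [H⁺]^2 / ([Au⁺]^2·P(H₂)); log Q = 6.083.
E = E° − (0.0592/n) log Q = +1.71 − (0.0592/2)(6.083) = +1.530 V.

+1.530 V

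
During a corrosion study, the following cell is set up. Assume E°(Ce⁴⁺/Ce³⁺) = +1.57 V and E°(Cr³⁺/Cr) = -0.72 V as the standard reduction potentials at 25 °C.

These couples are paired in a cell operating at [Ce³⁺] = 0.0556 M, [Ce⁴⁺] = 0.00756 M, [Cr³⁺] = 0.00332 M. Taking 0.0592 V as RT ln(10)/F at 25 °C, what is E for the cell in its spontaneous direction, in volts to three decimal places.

+2.288 V

Ce⁴⁺/Ce³⁺ is the cathode (higher E°), Cr³⁺/Cr the anode: E°cell = +1.57 − (-0.72) = +2.29 V, n = 3.
Overall: 3 Ce⁴⁺(aq) + Cr(s) → 3 Ce³⁺(aq) + Cr³⁺(aq)
Q = [Ce³⁺]^3·[Cr³⁺] / ([Ce⁴⁺]^3); log Q = 0.121.
E = E° − (0.0592/n) log Q = +2.29 − (0.0592/3)(0.121) = +2.288 V.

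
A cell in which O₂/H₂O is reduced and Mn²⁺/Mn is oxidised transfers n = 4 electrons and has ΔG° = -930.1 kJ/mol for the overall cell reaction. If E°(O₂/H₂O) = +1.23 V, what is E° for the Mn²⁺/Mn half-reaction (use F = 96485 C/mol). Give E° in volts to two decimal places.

E°cell = −ΔG°/(nF) = −(-930.1×10³)/((4)(96485)) = +2.410 V.
Since O₂/H₂O is the cathode and Mn²⁺/Mn the anode, E°cell = E°(O₂/H₂O) − E°(Mn²⁺/Mn).
So E°(Mn²⁺/Mn) = E°(O₂/H₂O) − E°cell = (+1.23) − (+2.410) = -1.18 V.

-1.18 V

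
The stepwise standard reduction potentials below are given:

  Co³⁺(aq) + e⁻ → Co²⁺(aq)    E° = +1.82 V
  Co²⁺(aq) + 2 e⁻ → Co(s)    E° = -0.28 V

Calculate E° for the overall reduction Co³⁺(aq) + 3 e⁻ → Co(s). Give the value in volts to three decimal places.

Standard free energies of sequential steps add: ΔG°₃ = ΔG°₁ + ΔG°₂, so n₃E°₃ = n₁E°₁ + n₂E°₂.
E°₃ = (1×+1.82 + 2×-0.28) / 3 = (+1.260) / 3 = +0.420 V.

+0.420 V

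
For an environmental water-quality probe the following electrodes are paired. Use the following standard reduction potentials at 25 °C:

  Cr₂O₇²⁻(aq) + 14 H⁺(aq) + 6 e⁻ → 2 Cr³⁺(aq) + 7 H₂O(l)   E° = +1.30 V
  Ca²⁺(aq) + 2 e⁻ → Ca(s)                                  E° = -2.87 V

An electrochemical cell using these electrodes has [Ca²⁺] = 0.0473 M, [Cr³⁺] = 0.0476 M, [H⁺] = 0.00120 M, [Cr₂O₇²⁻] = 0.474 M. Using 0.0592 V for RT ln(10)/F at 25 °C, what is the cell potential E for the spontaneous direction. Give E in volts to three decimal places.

Cr₂O₇²⁻/Cr³⁺ is the cathode (higher E°), Ca²⁺/Ca the anode: E°cell = +1.30 − (-2.87) = +4.17 V, n = 6.
Overall: Cr₂O₇²⁻(aq) + 14 H⁺(aq) + 3 Ca(s) → 2 Cr³⁺(aq) + 7 H₂O(l) + 3 Ca²⁺(aq)
Q = [Cr³⁺]^2·[Ca²⁺]^3 / ([Cr₂O₇²⁻]·[H⁺]^14); log Q = 34.595.
E = E° − (0.0592/n) log Q = +4.17 − (0.0592/6)(34.595) = +3.829 V.

+3.829 V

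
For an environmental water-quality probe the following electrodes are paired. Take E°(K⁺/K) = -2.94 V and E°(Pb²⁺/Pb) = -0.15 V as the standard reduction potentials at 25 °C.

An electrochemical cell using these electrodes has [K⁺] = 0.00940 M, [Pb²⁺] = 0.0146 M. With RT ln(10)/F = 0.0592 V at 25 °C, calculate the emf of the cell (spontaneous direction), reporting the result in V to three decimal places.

+2.856 V

Pb²⁺/Pb is the cathode (higher E°), K⁺/K the anode: E°cell = -0.15 − (-2.94) = +2.79 V, n = 2.
Overall: Pb²⁺(aq) + 2 K(s) → Pb(s) + 2 K⁺(aq)
Q = [K⁺]^2 / ([Pb²⁺]); log Q = -2.218.
E = E° − (0.0592/n) log Q = +2.79 − (0.0592/2)(-2.218) = +2.856 V.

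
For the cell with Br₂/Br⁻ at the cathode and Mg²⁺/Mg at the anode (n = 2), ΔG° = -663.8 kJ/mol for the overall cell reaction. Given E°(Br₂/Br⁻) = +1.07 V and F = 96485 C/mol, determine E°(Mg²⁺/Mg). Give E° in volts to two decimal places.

E°cell = −ΔG°/(nF) = −(-663.8×10³)/((2)(96485)) = +3.440 V.
Since Br₂/Br⁻ is the cathode and Mg²⁺/Mg the anode, E°cell = E°(Br₂/Br⁻) − E°(Mg²⁺/Mg).
So E°(Mg²⁺/Mg) = E°(Br₂/Br⁻) − E°cell = (+1.07) − (+3.440) = -2.37 V.

-2.37 V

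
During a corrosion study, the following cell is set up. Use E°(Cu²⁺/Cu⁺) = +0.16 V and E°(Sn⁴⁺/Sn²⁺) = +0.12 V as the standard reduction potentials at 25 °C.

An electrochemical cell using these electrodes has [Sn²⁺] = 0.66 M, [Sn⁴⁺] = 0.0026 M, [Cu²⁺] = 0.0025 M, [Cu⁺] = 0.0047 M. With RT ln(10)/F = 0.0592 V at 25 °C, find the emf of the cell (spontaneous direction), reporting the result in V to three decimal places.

+0.095 V

Cu²⁺/Cu⁺ is the cathode (higher E°), Sn⁴⁺/Sn²⁺ the anode: E°cell = +0.16 − (+0.12) = +0.04 V, n = 2.
Overall: 2 Cu²⁺(aq) + Sn²⁺(aq) → 2 Cu⁺(aq) + Sn⁴⁺(aq)
Q = [Cu⁺]^2·[Sn⁴⁺] / ([Cu²⁺]^2·[Sn²⁺]); log Q = -1.856.
E = E° − (0.0592/n) log Q = +0.04 − (0.0592/2)(-1.856) = +0.095 V.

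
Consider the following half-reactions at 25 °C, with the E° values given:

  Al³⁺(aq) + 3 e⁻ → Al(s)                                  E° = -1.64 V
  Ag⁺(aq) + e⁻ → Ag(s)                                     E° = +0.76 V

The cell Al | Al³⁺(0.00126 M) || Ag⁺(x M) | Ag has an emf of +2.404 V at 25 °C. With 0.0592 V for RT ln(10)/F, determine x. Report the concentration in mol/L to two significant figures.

0.13 M

Ag⁺/Ag is the cathode, Al³⁺/Al the anode: E°cell = +2.40 V, n = 3.
Overall reaction: 3 Ag⁺(aq) + Al(s) → 3 Ag(s) + Al³⁺(aq); Q = [Al³⁺]^1/[Ag⁺]^3.
From E = E° − (0.0592/n) log Q: log Q = (E° − E)·n/0.0592 = (+2.40 − (+2.404))·3/0.0592 = -0.2027.
So 3·log[Ag⁺] = 1·log(0.00126) − log Q = -2.8996 − (-0.2027) = -2.6969; log[Ag⁺] = -2.6969 / 3 = -0.8990; [Ag⁺] = 10^(-0.8990) ≈ 0.13 M.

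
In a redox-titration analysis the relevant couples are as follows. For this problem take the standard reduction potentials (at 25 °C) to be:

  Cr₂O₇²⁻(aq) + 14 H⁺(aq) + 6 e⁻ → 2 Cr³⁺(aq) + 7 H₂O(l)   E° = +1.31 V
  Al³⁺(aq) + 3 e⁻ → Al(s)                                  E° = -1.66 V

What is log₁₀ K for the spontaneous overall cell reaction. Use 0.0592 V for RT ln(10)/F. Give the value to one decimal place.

301.0

Cathode: Cr₂O₇²⁻/Cr³⁺; anode: Al³⁺/Al. E°cell = +2.97 V, n = 6.
log K = nE°cell / 0.0592 = (6)(+2.97) / 0.0592 = 301.0.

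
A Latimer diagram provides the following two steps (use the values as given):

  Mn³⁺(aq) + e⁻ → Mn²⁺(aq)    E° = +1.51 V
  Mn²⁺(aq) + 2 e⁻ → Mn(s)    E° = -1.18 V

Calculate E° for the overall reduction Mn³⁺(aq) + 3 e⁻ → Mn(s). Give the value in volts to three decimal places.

Standard free energies of sequential steps add: ΔG°₃ = ΔG°₁ + ΔG°₂, so n₃E°₃ = n₁E°₁ + n₂E°₂.
E°₃ = (1×+1.51 + 2×-1.18) / 3 = (-0.850) / 3 = -0.283 V.
E° values themselves are not directly additive — weighting by electron count is essential.

-0.283 V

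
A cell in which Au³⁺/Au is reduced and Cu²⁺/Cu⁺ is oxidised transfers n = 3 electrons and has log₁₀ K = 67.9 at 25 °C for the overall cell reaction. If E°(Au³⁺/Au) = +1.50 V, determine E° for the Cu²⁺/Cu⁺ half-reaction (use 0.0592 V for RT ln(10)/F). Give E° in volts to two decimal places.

+0.16 V

E°cell = (0.0592/n)·log K = (0.0592/3)(67.9) = +1.340 V.
Since Au³⁺/Au is the cathode and Cu²⁺/Cu⁺ the anode, E°cell = E°(Au³⁺/Au) − E°(Cu²⁺/Cu⁺).
So E°(Cu²⁺/Cu⁺) = E°(Au³⁺/Au) − E°cell = (+1.50) − (+1.340) = +0.16 V.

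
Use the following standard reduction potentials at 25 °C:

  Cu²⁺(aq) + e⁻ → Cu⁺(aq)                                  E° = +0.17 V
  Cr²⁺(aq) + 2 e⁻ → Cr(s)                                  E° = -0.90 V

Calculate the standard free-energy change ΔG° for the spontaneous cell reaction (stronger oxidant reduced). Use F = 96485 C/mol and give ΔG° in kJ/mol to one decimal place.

-206.5 kJ/mol

Cu²⁺/Cu⁺ (E° = +0.17 V) is the cathode; Cr²⁺/Cr (E° = -0.90 V) is the anode, so E°cell = +1.07 V.
Balancing electrons gives n = 2 (lcm of 1 and 2).
ΔG° = −nFE° = −(2)(96485)(+1.07) = -206,478 J = -206.5 kJ/mol.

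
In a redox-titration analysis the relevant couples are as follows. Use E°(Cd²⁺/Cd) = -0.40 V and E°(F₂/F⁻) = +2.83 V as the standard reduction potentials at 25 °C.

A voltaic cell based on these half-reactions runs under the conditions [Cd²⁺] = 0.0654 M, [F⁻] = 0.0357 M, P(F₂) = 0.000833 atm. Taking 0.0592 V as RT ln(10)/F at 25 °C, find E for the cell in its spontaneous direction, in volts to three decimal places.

+3.260 V

F₂/F⁻ is the cathode (higher E°), Cd²⁺/Cd the anode: E°cell = +2.83 − (-0.40) = +3.23 V, n = 2.
Overall: F₂(g) + Cd(s) → 2 F⁻(aq) + Cd²⁺(aq)
Q = [F⁻]^2·[Cd²⁺] / (P(F₂)); log Q = -1.000.
E = E° − (0.0592/n) log Q = +3.23 − (0.0592/2)(-1.000) = +3.260 V.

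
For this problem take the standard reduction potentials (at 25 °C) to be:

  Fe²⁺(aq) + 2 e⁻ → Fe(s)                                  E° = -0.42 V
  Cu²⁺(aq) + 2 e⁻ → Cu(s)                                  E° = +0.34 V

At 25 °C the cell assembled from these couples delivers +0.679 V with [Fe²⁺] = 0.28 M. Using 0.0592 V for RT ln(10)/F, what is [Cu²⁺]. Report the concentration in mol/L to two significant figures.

Cu²⁺/Cu is the cathode, Fe²⁺/Fe the anode: E°cell = +0.76 V, n = 2.
Overall reaction: Cu²⁺(aq) + Fe(s) → Cu(s) + Fe²⁺(aq); Q = [Fe²⁺]^1/[Cu²⁺]^1.
From E = E° − (0.0592/n) log Q: log Q = (E° − E)·n/0.0592 = (+0.76 − (+0.679))·2/0.0592 = 2.7365.
So 1·log[Cu²⁺] = 1·log(0.28) − log Q = -0.5528 − (2.7365) = -3.2893; [Cu²⁺] = 10^(-3.2893) ≈ 0.00051 M.

0.00051 M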